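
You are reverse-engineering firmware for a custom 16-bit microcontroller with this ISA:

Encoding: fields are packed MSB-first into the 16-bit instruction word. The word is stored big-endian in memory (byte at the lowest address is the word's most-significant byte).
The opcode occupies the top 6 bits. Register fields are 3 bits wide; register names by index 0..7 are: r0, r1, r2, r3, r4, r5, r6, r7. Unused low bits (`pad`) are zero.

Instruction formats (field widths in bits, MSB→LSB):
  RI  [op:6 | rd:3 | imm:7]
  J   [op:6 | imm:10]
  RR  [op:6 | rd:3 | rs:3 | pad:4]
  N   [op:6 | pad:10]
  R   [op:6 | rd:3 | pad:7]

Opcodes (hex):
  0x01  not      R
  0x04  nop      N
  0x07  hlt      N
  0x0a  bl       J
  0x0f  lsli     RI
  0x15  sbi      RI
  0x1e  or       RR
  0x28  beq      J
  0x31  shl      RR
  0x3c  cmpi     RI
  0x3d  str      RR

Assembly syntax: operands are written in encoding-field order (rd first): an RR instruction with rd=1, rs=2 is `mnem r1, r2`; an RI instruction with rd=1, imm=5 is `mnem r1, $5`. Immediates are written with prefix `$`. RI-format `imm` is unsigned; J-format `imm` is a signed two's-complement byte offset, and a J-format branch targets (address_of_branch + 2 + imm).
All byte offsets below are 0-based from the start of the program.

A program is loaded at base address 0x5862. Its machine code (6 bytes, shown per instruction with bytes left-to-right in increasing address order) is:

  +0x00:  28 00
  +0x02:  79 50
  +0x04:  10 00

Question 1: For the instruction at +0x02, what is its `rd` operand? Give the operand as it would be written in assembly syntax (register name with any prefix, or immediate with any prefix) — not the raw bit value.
+0x02: 79 50 ⇒ word 0x7950 (big)
  top 6b → 0x1e → or [RR]
  rd@[9:7]=0x2 ⇒ r2
  rs@[6:4]=0x5 ⇒ r5

r2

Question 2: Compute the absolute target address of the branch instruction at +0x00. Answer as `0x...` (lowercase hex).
+0x00: 28 00 ⇒ word 0x2800 (big)
  top 6b → 0xa → bl [J]
  [9:0] imm=0 = $0
  target = base 0x5862 + off 0x00 + 2 + imm 0 = 0x5864

0x5864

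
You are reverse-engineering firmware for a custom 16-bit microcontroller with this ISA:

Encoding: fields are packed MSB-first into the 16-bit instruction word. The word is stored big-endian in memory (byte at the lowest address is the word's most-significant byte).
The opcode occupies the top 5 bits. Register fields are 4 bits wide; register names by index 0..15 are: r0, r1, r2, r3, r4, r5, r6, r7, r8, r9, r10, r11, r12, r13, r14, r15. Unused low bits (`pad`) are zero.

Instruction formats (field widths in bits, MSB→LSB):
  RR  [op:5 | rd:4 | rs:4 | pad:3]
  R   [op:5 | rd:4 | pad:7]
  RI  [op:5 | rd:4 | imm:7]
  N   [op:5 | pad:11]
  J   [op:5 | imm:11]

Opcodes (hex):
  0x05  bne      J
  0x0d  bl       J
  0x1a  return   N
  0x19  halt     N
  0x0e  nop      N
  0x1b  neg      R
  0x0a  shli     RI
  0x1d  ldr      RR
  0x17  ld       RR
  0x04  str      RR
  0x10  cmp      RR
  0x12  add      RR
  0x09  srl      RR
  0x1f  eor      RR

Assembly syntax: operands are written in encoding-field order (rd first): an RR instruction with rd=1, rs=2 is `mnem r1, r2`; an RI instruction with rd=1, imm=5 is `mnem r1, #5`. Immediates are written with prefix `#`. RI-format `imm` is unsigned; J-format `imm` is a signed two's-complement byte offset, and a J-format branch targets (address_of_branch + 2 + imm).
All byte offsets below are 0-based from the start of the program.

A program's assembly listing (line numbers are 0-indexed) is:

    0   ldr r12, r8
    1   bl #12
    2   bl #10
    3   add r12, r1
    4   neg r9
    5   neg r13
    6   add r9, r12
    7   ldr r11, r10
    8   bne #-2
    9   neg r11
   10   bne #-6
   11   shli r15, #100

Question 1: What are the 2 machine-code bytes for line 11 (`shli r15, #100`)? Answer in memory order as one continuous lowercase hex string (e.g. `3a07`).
line 11 (shli): pack op=0xa:5|rd=15:4|imm=100:7 = 0x57e4; big→ 57 e4

57e4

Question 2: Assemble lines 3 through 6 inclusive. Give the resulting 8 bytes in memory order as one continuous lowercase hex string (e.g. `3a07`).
9608dc80de8094e0

L3: add op=0x12:5|rd=12:4|rs=1:4|pad=0:3 ⇒ 0x9608 ⇒ big 96 08
L4: neg op=0x1b:5|rd=9:4|pad=0:7 ⇒ 0xdc80 ⇒ big dc 80
L5: neg op=0x1b:5|rd=13:4|pad=0:7 ⇒ 0xde80 ⇒ big de 80
L6: add op=0x12:5|rd=9:4|rs=12:4|pad=0:3 ⇒ 0x94e0 ⇒ big 94 e0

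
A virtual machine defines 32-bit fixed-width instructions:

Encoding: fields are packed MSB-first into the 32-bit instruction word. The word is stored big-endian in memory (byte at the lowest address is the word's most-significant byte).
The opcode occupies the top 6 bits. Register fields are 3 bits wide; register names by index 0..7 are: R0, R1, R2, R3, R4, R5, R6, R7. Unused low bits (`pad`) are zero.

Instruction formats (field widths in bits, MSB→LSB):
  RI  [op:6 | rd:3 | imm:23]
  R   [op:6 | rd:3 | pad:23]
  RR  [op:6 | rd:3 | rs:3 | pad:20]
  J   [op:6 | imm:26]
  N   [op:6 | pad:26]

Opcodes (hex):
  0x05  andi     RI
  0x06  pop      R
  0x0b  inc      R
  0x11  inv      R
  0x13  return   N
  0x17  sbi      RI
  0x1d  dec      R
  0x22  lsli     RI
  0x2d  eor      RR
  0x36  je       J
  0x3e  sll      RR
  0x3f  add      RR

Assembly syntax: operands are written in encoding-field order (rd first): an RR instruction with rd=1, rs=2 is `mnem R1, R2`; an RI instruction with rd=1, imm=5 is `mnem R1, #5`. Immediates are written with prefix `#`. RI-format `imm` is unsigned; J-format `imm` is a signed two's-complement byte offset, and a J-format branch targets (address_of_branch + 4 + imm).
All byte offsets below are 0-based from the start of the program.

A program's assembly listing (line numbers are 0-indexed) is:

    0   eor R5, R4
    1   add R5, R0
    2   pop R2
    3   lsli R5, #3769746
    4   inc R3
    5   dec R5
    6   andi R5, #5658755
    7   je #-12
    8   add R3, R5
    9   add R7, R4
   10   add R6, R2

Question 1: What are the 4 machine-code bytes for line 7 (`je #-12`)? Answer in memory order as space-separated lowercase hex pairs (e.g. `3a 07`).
7. je fields op=0x36:6|imm=-12:26 → word dbfffff4h → db ff ff f4

db ff ff f4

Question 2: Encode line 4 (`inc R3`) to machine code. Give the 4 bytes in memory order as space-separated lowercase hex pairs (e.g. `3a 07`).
line 4 (inc): pack op=0xb:6|rd=3:3|pad=0:23 = 0x2d800000; big→ 2d 80 00 00

2d 80 00 00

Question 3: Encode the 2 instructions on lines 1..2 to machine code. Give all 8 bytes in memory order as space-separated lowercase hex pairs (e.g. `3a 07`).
fe 80 00 00 19 00 00 00

line 1 (add): pack op=0x3f:6|rd=5:3|rs=0:3|pad=0:20 = 0xfe800000; big→ fe 80 00 00
line 2 (pop): pack op=0x6:6|rd=2:3|pad=0:23 = 0x19000000; big→ 19 00 00 00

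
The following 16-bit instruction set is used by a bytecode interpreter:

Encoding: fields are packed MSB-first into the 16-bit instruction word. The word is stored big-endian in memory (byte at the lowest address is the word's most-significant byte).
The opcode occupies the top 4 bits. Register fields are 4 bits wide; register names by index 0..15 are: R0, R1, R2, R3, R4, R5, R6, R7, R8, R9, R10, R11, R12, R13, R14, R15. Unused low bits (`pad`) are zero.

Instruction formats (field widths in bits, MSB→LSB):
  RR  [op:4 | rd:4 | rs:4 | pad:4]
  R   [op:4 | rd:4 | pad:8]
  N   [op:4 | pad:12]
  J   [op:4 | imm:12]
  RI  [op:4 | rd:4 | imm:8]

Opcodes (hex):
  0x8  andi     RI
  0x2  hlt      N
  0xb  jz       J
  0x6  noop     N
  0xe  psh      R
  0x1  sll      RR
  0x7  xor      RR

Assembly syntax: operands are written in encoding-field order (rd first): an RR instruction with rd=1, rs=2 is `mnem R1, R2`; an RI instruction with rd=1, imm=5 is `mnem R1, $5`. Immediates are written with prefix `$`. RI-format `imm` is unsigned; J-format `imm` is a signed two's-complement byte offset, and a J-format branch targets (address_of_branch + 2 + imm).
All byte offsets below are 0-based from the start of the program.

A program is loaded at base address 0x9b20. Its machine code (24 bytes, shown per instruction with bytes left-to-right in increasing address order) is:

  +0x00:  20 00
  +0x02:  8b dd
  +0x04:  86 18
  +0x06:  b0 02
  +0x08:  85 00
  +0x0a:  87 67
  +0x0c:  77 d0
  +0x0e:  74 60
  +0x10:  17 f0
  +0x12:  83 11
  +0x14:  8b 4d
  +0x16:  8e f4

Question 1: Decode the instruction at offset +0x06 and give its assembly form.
off 0x06: read b0 02 as big → 0xb002
  top 4b → 0xb → jz [J]
  imm: (w>>0)&0xfff=0x2 → $2

jz $2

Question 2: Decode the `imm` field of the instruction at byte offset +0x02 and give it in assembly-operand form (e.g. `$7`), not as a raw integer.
$221

+0x02: 8b dd ⇒ word 0x8bdd (big)
  opcode bits[15:12]=0x8: andi/RI
  [11:8] rd=11 = R11
  [7:0] imm=221 = $221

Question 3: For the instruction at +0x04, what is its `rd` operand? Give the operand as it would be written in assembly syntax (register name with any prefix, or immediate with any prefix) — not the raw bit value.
R6

@+04  big-endian(86 18) = 0x8618
  op=0x8618>>12=0x8 ⇒ andi (RI)
  rd: (w>>8)&0xf=0x6 → R6
  imm: (w>>0)&0xff=0x18 → $24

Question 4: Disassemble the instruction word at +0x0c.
+0x0c: 77 d0 ⇒ word 0x77d0 (big)
  op=0x77d0>>12=0x7 ⇒ xor (RR)
  rd@[11:8]=0x7 ⇒ R7
  rs@[7:4]=0xd ⇒ R13

xor R7, R13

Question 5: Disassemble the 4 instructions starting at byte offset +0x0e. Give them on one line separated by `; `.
+0x0e: 74 60 ⇒ word 0x7460 (big)
  opcode bits[15:12]=0x7: xor/RR
  [11:8] rd=4 = R4
  [7:4] rs=6 = R6
+0x10: 17 f0 ⇒ word 0x17f0 (big)
  opcode bits[15:12]=0x1: sll/RR
  [11:8] rd=7 = R7
  [7:4] rs=15 = R15
+0x12: 83 11 ⇒ word 0x8311 (big)
  opcode bits[15:12]=0x8: andi/RI
  [11:8] rd=3 = R3
  [7:0] imm=17 = $17
+0x14: 8b 4d ⇒ word 0x8b4d (big)
  opcode bits[15:12]=0x8: andi/RI
  [11:8] rd=11 = R11
  [7:0] imm=77 = $77

xor R4, R6; sll R7, R15; andi R3, $17; andi R11, $77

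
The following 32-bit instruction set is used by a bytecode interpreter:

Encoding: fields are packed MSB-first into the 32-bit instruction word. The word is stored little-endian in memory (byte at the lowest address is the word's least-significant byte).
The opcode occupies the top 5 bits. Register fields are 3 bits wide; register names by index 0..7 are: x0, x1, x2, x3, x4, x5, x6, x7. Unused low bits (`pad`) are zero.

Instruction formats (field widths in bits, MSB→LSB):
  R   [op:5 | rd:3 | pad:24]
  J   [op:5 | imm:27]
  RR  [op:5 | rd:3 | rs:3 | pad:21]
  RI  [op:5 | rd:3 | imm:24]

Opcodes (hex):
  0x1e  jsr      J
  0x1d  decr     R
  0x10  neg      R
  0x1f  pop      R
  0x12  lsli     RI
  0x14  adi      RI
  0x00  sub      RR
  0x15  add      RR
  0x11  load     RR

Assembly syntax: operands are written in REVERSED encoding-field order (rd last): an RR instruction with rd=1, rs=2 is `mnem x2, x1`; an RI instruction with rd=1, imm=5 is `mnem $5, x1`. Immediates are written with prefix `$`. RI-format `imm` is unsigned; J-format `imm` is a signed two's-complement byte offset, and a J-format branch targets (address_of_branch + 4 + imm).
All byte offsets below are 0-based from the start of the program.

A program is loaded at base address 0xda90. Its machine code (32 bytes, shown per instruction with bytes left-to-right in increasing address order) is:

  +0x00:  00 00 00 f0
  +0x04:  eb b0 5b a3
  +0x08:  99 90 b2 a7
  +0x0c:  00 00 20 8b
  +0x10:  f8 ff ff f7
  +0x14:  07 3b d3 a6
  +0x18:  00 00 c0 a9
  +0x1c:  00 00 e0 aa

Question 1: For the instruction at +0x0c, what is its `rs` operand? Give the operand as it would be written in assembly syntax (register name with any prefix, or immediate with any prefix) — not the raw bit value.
+0x0c: 00 00 20 8b ⇒ word 0x8b200000 (little)
  opcode bits[31:27]=0x11: load/RR
  rd@[26:24]=0x3 ⇒ x3
  rs@[23:21]=0x1 ⇒ x1

x1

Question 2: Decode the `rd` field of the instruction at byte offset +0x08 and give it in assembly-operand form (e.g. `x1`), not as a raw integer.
x7

[08] 99 90 b2 a7 → 0xa7b29099
  top 5b → 0x14 → adi [RI]
  [26:24] rd=7 = x7
  [23:0] imm=11702425 = $11702425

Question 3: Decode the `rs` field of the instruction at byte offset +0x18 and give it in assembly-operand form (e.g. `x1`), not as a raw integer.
x6

+0x18: 00 00 c0 a9 ⇒ word 0xa9c00000 (little)
  top 5b → 0x15 → add [RR]
  [26:24] rd=1 = x1
  [23:21] rs=6 = x6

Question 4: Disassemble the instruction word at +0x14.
[14] 07 3b d3 a6 → 0xa6d33b07
  top 5b → 0x14 → adi [RI]
  rd: (w>>24)&0x7=0x6 → x6
  imm: (w>>0)&0xffffff=0xd33b07 → $13843207

adi $13843207, x6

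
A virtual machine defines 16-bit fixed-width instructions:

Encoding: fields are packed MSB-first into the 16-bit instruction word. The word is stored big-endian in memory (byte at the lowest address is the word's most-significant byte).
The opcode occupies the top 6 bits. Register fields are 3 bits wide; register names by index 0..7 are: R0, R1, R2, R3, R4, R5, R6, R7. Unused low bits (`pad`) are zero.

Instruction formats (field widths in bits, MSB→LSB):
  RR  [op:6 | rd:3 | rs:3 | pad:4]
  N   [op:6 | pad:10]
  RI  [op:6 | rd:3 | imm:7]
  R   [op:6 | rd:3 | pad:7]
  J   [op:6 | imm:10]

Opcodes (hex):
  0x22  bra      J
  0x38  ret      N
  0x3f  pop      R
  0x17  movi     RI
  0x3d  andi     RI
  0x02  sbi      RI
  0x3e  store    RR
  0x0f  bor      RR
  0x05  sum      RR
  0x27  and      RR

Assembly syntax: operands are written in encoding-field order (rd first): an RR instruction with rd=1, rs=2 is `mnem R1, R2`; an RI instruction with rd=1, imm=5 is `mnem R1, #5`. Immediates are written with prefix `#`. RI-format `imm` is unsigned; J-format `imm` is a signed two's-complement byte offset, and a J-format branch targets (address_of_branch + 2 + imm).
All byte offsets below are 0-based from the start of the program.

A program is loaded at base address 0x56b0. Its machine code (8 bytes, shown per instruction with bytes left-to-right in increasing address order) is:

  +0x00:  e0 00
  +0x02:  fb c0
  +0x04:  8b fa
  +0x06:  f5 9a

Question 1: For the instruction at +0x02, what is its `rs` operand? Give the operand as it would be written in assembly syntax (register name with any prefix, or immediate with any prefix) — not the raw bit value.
@+02  big-endian(fb c0) = 0xfbc0
  op=0xfbc0>>10=0x3e ⇒ store (RR)
  rd: (w>>7)&0x7=0x7 → R7
  rs: (w>>4)&0x7=0x4 → R4

R4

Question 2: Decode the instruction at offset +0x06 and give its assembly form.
+0x06: f5 9a ⇒ word 0xf59a (big)
  op=0xf59a>>10=0x3d ⇒ andi (RI)
  [9:7] rd=3 = R3
  [6:0] imm=26 = #26

andi R3, #26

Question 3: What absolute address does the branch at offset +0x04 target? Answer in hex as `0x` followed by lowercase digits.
0x56b0

@+04  big-endian(8b fa) = 0x8bfa
  top 6b → 0x22 → bra [J]
  imm@[9:0]=0x3fa (s10→-6) ⇒ #-6
  target = base 0x56b0 + off 0x04 + 2 + imm -6 = 0x56b0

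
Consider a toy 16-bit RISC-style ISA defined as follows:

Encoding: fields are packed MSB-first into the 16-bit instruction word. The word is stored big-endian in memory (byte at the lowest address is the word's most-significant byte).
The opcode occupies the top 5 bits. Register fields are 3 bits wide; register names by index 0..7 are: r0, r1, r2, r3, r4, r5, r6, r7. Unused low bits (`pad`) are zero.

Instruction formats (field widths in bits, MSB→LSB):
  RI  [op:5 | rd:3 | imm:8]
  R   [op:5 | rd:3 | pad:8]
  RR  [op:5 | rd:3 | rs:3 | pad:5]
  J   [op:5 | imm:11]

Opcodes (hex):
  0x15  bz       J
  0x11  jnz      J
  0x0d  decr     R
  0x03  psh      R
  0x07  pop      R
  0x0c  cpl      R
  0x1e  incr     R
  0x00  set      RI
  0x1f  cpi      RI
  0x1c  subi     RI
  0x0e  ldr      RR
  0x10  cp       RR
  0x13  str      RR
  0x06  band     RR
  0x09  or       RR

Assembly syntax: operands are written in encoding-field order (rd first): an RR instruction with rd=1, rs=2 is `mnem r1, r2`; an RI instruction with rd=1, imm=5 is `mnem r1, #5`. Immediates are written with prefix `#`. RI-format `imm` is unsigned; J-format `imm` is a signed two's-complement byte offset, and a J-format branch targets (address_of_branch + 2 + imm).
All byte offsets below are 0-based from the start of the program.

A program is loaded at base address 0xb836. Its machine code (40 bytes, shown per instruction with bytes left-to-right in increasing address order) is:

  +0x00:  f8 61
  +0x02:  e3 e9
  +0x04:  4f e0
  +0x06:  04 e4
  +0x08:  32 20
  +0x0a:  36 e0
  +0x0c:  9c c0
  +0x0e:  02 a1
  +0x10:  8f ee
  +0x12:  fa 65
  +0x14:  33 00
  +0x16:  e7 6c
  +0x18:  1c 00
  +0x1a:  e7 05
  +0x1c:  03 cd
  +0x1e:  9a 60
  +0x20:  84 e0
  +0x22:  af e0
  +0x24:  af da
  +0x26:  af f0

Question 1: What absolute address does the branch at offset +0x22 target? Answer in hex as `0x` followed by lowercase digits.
0xb83a

[22] af e0 → 0xafe0
  op=0xafe0>>11=0x15 ⇒ bz (J)
  imm@[10:0]=0x7e0 (s11→-32) ⇒ #-32
  target = base 0xb836 + off 0x22 + 2 + imm -32 = 0xb83a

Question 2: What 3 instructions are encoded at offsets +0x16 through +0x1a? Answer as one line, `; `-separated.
@+16  big-endian(e7 6c) = 0xe76c
  top 5b → 0x1c → subi [RI]
  rd@[10:8]=0x7 ⇒ r7
  imm@[7:0]=0x6c ⇒ #108
@+18  big-endian(1c 00) = 0x1c00
  top 5b → 0x3 → psh [R]
  rd@[10:8]=0x4 ⇒ r4
@+1a  big-endian(e7 05) = 0xe705
  top 5b → 0x1c → subi [RI]
  rd@[10:8]=0x7 ⇒ r7
  imm@[7:0]=0x5 ⇒ #5

subi r7, #108; psh r4; subi r7, #5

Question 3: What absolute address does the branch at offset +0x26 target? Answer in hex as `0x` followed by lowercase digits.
[26] af f0 → 0xaff0
  top 5b → 0x15 → bz [J]
  [10:0] imm=2032 (s11→-16) = #-16
  target = base 0xb836 + off 0x26 + 2 + imm -16 = 0xb84e

0xb84e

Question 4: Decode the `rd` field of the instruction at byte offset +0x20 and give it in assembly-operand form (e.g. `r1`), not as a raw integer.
r4

@+20  big-endian(84 e0) = 0x84e0
  op=0x84e0>>11=0x10 ⇒ cp (RR)
  rd@[10:8]=0x4 ⇒ r4
  rs@[7:5]=0x7 ⇒ r7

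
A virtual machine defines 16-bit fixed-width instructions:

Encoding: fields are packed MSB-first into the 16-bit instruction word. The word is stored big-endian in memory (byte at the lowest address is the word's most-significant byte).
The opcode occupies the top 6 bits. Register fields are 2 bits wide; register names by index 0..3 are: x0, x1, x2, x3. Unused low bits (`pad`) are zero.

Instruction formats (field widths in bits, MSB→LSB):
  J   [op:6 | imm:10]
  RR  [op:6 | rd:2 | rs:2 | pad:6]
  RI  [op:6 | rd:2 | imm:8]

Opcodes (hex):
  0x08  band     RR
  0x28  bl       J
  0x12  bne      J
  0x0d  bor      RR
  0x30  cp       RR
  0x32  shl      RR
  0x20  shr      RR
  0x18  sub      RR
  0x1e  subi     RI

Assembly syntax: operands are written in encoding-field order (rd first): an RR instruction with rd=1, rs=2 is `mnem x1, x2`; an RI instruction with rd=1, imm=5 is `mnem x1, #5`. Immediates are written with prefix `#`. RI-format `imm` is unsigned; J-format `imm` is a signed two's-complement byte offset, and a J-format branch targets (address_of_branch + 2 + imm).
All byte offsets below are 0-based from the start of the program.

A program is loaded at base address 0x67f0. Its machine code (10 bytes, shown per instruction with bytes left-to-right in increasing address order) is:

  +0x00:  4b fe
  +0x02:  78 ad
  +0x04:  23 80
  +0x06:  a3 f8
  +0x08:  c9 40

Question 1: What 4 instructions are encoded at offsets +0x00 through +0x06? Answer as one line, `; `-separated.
bne #-2; subi x0, #173; band x3, x2; bl #-8

off 0x00: read 4b fe as big → 0x4bfe
  opcode bits[15:10]=0x12: bne/J
  imm@[9:0]=0x3fe (s10→-2) ⇒ #-2
off 0x02: read 78 ad as big → 0x78ad
  opcode bits[15:10]=0x1e: subi/RI
  rd@[9:8]=0x0 ⇒ x0
  imm@[7:0]=0xad ⇒ #173
off 0x04: read 23 80 as big → 0x2380
  opcode bits[15:10]=0x8: band/RR
  rd@[9:8]=0x3 ⇒ x3
  rs@[7:6]=0x2 ⇒ x2
off 0x06: read a3 f8 as big → 0xa3f8
  opcode bits[15:10]=0x28: bl/J
  imm@[9:0]=0x3f8 (s10→-8) ⇒ #-8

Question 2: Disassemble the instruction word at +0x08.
shl x1, x1

+0x08: c9 40 ⇒ word 0xc940 (big)
  op=0xc940>>10=0x32 ⇒ shl (RR)
  rd: (w>>8)&0x3=0x1 → x1
  rs: (w>>6)&0x3=0x1 → x1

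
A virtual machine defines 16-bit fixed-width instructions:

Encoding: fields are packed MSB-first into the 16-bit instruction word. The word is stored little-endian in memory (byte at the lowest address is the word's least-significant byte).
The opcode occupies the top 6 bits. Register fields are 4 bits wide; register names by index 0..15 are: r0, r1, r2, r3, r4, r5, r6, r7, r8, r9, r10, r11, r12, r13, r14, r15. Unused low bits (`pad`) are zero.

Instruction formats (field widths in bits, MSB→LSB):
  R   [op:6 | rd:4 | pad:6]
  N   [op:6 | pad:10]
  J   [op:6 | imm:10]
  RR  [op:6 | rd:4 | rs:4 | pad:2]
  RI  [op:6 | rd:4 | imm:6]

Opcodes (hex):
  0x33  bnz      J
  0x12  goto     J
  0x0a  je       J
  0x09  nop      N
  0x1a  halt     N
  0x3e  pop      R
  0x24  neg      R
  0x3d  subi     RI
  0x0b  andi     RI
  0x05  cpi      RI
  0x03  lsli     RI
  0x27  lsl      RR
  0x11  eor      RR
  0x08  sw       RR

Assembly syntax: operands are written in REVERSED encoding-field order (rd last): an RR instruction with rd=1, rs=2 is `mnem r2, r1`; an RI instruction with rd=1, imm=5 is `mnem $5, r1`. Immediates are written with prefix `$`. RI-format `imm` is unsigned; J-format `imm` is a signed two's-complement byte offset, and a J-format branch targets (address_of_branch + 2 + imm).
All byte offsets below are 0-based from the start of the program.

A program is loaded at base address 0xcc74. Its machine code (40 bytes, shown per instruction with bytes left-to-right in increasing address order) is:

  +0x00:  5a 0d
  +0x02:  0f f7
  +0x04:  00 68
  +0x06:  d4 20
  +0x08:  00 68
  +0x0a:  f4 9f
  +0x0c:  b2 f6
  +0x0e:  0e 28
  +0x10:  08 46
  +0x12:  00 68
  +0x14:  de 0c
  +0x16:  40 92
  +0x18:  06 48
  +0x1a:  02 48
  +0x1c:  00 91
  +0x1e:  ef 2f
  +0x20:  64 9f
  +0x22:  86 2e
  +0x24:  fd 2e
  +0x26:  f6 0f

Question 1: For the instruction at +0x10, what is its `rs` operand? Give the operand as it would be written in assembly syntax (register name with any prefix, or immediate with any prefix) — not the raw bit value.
off 0x10: read 08 46 as little → 0x4608
  op=0x4608>>10=0x11 ⇒ eor (RR)
  rd@[9:6]=0x8 ⇒ r8
  rs@[5:2]=0x2 ⇒ r2

r2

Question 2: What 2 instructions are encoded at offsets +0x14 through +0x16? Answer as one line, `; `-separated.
lsli $30, r3; neg r9

+0x14: de 0c ⇒ word 0x0cde (little)
  op=0x0cde>>10=0x3 ⇒ lsli (RI)
  rd@[9:6]=0x3 ⇒ r3
  imm@[5:0]=0x1e ⇒ $30
+0x16: 40 92 ⇒ word 0x9240 (little)
  op=0x9240>>10=0x24 ⇒ neg (R)
  rd@[9:6]=0x9 ⇒ r9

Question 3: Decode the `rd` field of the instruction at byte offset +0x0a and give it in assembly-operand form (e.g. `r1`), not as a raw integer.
r15

off 0x0a: read f4 9f as little → 0x9ff4
  op=0x9ff4>>10=0x27 ⇒ lsl (RR)
  [9:6] rd=15 = r15
  [5:2] rs=13 = r13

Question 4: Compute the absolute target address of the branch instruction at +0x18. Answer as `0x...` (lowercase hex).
off 0x18: read 06 48 as little → 0x4806
  op=0x4806>>10=0x12 ⇒ goto (J)
  imm: (w>>0)&0x3ff=0x6 → $6
  target = base 0xcc74 + off 0x18 + 2 + imm 6 = 0xcc94

0xcc94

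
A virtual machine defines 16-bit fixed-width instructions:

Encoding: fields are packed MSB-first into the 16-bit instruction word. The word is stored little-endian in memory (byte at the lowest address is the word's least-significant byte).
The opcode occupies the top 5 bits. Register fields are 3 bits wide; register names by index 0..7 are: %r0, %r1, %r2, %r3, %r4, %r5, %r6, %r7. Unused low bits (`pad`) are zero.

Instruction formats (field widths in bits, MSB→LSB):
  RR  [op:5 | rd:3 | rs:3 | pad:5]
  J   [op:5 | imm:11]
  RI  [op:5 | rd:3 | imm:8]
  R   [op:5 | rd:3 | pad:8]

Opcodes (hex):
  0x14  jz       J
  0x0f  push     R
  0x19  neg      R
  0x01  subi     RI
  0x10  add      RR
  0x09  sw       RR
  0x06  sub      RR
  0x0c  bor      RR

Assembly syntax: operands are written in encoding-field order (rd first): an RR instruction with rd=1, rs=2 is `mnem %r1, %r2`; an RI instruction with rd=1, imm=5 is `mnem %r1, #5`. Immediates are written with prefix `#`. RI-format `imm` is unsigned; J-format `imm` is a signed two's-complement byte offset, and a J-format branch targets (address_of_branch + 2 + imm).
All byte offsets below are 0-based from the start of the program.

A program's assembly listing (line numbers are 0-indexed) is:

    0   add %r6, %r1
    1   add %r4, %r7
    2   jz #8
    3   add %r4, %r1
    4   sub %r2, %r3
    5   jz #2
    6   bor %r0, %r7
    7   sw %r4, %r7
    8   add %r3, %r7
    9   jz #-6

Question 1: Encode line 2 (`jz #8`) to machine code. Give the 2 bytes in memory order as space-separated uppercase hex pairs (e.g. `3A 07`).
08 A0

line 2 (jz): pack op=0x14:5|imm=8:11 = 0xa008; little→ 08 a0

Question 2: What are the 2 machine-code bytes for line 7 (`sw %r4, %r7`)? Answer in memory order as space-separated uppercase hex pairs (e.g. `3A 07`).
E0 4C

7. sw fields op=0x9:5|rd=4:3|rs=7:3|pad=0:5 → word 4ce0h → e0 4c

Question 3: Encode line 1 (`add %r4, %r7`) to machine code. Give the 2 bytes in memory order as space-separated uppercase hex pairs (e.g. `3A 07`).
line 1 (add): pack op=0x10:5|rd=4:3|rs=7:3|pad=0:5 = 0x84e0; little→ e0 84

E0 84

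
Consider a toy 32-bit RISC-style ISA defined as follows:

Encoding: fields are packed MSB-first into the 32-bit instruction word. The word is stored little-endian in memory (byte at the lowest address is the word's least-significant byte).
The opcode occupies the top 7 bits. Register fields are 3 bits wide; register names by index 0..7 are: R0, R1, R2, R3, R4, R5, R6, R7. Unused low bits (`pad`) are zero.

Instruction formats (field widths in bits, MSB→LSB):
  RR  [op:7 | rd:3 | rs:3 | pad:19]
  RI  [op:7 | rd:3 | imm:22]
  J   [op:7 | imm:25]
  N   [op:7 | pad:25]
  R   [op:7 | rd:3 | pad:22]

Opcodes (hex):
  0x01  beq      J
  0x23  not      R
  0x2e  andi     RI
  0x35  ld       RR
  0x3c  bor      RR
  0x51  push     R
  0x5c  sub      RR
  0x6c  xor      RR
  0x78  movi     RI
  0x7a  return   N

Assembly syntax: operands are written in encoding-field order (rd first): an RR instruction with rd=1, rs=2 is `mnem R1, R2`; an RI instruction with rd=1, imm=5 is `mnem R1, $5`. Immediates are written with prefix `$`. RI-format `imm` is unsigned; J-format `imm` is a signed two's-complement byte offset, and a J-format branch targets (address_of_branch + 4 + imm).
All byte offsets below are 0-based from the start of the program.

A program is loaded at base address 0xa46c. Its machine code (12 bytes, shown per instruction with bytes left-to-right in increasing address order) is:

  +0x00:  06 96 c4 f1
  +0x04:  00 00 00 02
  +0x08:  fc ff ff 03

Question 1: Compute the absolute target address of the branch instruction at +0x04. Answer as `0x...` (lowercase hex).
0xa474

[04] 00 00 00 02 → 0x02000000
  op=0x02000000>>25=0x1 ⇒ beq (J)
  imm@[24:0]=0x0 ⇒ $0
  target = base 0xa46c + off 0x04 + 4 + imm 0 = 0xa474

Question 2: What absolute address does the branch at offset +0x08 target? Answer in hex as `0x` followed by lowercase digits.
0xa474

@+08  little-endian(fc ff ff 03) = 0x03fffffc
  top 7b → 0x1 → beq [J]
  [24:0] imm=33554428 (s25→-4) = $-4
  target = base 0xa46c + off 0x08 + 4 + imm -4 = 0xa474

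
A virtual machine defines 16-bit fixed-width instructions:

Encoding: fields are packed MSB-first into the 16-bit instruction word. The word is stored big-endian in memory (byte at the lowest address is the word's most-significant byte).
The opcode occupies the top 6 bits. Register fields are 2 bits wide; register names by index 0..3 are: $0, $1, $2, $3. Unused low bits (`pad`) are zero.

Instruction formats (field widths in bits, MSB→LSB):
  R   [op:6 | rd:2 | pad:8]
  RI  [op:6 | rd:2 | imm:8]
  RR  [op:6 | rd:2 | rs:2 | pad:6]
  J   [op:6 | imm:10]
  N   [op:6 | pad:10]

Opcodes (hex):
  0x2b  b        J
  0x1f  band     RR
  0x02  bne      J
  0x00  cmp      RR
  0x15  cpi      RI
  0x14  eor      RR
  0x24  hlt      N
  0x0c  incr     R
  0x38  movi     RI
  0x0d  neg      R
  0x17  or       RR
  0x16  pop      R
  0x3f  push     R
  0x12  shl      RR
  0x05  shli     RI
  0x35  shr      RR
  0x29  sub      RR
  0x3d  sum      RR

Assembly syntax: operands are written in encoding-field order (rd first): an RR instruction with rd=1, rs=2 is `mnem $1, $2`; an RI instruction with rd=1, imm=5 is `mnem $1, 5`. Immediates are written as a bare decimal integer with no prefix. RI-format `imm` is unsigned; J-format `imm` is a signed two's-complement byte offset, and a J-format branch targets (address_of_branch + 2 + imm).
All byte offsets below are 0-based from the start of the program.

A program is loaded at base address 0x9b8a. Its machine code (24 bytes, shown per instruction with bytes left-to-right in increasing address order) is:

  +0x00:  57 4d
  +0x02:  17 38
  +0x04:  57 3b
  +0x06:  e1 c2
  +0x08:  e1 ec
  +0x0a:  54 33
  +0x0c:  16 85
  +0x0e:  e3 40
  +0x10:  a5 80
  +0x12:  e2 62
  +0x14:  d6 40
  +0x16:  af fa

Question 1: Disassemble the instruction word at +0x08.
movi $1, 236

[08] e1 ec → 0xe1ec
  top 6b → 0x38 → movi [RI]
  [9:8] rd=1 = $1
  [7:0] imm=236 = 236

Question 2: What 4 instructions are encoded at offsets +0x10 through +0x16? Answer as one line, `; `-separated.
sub $1, $2; movi $2, 98; shr $2, $1; b -6

@+10  big-endian(a5 80) = 0xa580
  top 6b → 0x29 → sub [RR]
  [9:8] rd=1 = $1
  [7:6] rs=2 = $2
@+12  big-endian(e2 62) = 0xe262
  top 6b → 0x38 → movi [RI]
  [9:8] rd=2 = $2
  [7:0] imm=98 = 98
@+14  big-endian(d6 40) = 0xd640
  top 6b → 0x35 → shr [RR]
  [9:8] rd=2 = $2
  [7:6] rs=1 = $1
@+16  big-endian(af fa) = 0xaffa
  top 6b → 0x2b → b [J]
  [9:0] imm=1018 (s10→-6) = -6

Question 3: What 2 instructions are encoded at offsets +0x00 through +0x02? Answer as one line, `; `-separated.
[00] 57 4d → 0x574d
  op=0x574d>>10=0x15 ⇒ cpi (RI)
  rd@[9:8]=0x3 ⇒ $3
  imm@[7:0]=0x4d ⇒ 77
[02] 17 38 → 0x1738
  op=0x1738>>10=0x5 ⇒ shli (RI)
  rd@[9:8]=0x3 ⇒ $3
  imm@[7:0]=0x38 ⇒ 56

cpi $3, 77; shli $3, 56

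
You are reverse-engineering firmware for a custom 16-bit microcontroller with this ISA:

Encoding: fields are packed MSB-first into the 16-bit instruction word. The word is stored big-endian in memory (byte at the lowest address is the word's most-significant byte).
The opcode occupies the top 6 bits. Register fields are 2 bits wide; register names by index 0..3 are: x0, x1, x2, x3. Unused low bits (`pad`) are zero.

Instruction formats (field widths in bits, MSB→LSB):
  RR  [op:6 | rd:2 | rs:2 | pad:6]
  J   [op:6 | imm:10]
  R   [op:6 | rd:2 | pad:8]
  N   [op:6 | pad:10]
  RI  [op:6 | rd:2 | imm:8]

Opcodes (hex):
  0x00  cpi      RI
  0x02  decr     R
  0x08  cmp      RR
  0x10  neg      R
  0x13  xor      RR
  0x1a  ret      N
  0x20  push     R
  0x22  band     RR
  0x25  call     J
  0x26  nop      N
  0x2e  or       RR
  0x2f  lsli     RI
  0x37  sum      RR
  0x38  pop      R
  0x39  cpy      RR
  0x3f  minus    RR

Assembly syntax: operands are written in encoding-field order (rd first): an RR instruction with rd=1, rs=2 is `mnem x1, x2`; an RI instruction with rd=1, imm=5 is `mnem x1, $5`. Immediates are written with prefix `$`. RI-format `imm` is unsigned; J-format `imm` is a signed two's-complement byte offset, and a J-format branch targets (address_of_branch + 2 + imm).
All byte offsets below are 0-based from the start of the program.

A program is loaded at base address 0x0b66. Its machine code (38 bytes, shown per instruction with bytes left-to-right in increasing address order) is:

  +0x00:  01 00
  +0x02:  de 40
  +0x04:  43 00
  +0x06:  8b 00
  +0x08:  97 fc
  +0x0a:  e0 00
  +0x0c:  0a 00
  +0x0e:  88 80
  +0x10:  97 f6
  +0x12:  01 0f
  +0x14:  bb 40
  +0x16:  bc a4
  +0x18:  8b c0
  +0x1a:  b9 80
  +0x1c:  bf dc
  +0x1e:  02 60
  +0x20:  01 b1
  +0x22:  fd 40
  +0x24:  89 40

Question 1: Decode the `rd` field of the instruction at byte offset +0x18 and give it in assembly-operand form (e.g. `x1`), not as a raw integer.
x3

@+18  big-endian(8b c0) = 0x8bc0
  top 6b → 0x22 → band [RR]
  [9:8] rd=3 = x3
  [7:6] rs=3 = x3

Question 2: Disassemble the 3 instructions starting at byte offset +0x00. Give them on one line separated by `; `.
+0x00: 01 00 ⇒ word 0x0100 (big)
  top 6b → 0x0 → cpi [RI]
  rd: (w>>8)&0x3=0x1 → x1
  imm: (w>>0)&0xff=0x0 → $0
+0x02: de 40 ⇒ word 0xde40 (big)
  top 6b → 0x37 → sum [RR]
  rd: (w>>8)&0x3=0x2 → x2
  rs: (w>>6)&0x3=0x1 → x1
+0x04: 43 00 ⇒ word 0x4300 (big)
  top 6b → 0x10 → neg [R]
  rd: (w>>8)&0x3=0x3 → x3

cpi x1, $0; sum x2, x1; neg x3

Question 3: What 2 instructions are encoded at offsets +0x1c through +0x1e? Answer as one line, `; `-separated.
lsli x3, $220; cpi x2, $96

off 0x1c: read bf dc as big → 0xbfdc
  top 6b → 0x2f → lsli [RI]
  rd: (w>>8)&0x3=0x3 → x3
  imm: (w>>0)&0xff=0xdc → $220
off 0x1e: read 02 60 as big → 0x0260
  top 6b → 0x0 → cpi [RI]
  rd: (w>>8)&0x3=0x2 → x2
  imm: (w>>0)&0xff=0x60 → $96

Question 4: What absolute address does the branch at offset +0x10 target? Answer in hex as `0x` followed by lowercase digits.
0x0b6e

+0x10: 97 f6 ⇒ word 0x97f6 (big)
  op=0x97f6>>10=0x25 ⇒ call (J)
  imm@[9:0]=0x3f6 (s10→-10) ⇒ $-10
  target = base 0x0b66 + off 0x10 + 2 + imm -10 = 0x0b6e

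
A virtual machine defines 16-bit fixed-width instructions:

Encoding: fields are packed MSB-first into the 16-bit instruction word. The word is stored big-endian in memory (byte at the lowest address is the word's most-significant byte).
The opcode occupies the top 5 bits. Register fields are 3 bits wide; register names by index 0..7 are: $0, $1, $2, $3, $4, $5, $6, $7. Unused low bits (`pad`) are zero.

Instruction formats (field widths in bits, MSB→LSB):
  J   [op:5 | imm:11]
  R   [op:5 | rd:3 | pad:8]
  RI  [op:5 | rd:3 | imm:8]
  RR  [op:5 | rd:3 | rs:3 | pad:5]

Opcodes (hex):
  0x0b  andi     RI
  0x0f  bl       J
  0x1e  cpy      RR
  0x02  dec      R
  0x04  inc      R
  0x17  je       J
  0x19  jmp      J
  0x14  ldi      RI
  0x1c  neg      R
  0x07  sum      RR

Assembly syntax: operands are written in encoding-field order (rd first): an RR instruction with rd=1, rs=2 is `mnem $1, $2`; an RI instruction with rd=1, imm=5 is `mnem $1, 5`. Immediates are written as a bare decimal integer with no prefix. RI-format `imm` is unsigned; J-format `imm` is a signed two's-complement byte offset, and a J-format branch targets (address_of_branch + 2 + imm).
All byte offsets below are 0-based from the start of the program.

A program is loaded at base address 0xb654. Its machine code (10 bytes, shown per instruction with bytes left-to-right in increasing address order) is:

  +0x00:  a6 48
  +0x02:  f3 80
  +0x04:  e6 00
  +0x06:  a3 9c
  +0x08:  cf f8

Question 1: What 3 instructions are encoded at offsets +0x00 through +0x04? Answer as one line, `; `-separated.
@+00  big-endian(a6 48) = 0xa648
  op=0xa648>>11=0x14 ⇒ ldi (RI)
  [10:8] rd=6 = $6
  [7:0] imm=72 = 72
@+02  big-endian(f3 80) = 0xf380
  op=0xf380>>11=0x1e ⇒ cpy (RR)
  [10:8] rd=3 = $3
  [7:5] rs=4 = $4
@+04  big-endian(e6 00) = 0xe600
  op=0xe600>>11=0x1c ⇒ neg (R)
  [10:8] rd=6 = $6

ldi $6, 72; cpy $3, $4; neg $6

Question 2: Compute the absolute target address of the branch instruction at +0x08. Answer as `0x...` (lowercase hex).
[08] cf f8 → 0xcff8
  opcode bits[15:11]=0x19: jmp/J
  imm@[10:0]=0x7f8 (s11→-8) ⇒ -8
  target = base 0xb654 + off 0x08 + 2 + imm -8 = 0xb656

0xb656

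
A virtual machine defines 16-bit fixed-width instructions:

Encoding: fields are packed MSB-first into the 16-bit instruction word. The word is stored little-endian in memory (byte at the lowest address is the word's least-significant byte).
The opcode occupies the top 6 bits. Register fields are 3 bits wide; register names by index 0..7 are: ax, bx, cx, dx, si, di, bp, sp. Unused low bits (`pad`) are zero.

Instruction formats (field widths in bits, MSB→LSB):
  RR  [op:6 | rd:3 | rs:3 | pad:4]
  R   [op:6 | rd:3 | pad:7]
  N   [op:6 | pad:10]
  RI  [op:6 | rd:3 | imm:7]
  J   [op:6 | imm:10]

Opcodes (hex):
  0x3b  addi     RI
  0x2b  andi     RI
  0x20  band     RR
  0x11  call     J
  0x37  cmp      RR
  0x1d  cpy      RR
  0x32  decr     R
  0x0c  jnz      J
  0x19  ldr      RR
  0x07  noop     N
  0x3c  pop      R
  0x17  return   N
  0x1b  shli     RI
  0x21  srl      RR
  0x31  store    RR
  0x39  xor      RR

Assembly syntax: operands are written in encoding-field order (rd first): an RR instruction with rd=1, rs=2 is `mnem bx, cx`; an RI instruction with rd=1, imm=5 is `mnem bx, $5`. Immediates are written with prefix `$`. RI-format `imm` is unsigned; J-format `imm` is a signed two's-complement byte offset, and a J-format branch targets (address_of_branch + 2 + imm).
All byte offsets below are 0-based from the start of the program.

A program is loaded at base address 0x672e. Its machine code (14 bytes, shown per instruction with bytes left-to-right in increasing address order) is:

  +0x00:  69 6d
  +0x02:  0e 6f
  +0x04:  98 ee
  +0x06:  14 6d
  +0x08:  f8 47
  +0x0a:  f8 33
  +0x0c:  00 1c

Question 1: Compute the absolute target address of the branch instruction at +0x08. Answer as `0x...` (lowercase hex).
0x6730

+0x08: f8 47 ⇒ word 0x47f8 (little)
  op=0x47f8>>10=0x11 ⇒ call (J)
  imm@[9:0]=0x3f8 (s10→-8) ⇒ $-8
  target = base 0x672e + off 0x08 + 2 + imm -8 = 0x6730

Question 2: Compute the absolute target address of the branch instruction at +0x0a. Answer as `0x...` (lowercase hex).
0x6732

off 0x0a: read f8 33 as little → 0x33f8
  op=0x33f8>>10=0xc ⇒ jnz (J)
  imm@[9:0]=0x3f8 (s10→-8) ⇒ $-8
  target = base 0x672e + off 0x0a + 2 + imm -8 = 0x6732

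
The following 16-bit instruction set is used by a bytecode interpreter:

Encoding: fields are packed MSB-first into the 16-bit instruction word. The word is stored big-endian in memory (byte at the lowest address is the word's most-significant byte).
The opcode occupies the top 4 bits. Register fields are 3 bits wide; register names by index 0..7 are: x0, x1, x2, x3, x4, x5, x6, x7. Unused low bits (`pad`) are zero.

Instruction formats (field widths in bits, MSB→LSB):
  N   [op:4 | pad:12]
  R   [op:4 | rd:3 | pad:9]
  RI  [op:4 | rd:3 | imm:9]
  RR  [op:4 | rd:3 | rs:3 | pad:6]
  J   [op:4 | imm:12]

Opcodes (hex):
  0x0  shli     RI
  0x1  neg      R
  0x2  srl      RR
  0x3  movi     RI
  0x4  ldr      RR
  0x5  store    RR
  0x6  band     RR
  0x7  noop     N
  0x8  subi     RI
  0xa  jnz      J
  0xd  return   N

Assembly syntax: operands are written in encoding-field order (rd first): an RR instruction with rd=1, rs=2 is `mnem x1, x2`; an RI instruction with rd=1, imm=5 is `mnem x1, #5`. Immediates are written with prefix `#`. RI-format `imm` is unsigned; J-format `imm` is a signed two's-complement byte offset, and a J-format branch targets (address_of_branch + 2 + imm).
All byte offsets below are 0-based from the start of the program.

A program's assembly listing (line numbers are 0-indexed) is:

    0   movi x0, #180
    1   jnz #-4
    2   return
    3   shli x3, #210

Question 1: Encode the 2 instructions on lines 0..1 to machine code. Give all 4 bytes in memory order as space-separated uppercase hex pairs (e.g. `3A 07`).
L0: movi op=0x3:4|rd=0:3|imm=180:9 ⇒ 0x30b4 ⇒ big 30 b4
L1: jnz op=0xa:4|imm=-4:12 ⇒ 0xaffc ⇒ big af fc

30 B4 AF FC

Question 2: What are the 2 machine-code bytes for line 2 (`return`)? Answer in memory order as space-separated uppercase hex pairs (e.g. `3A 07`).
D0 00

line 2 (return): pack op=0xd:4|pad=0:12 = 0xd000; big→ d0 00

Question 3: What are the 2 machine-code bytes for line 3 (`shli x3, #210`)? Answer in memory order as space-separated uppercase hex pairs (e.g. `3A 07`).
06 D2

line 3 (shli): pack op=0x0:4|rd=3:3|imm=210:9 = 0x06d2; big→ 06 d2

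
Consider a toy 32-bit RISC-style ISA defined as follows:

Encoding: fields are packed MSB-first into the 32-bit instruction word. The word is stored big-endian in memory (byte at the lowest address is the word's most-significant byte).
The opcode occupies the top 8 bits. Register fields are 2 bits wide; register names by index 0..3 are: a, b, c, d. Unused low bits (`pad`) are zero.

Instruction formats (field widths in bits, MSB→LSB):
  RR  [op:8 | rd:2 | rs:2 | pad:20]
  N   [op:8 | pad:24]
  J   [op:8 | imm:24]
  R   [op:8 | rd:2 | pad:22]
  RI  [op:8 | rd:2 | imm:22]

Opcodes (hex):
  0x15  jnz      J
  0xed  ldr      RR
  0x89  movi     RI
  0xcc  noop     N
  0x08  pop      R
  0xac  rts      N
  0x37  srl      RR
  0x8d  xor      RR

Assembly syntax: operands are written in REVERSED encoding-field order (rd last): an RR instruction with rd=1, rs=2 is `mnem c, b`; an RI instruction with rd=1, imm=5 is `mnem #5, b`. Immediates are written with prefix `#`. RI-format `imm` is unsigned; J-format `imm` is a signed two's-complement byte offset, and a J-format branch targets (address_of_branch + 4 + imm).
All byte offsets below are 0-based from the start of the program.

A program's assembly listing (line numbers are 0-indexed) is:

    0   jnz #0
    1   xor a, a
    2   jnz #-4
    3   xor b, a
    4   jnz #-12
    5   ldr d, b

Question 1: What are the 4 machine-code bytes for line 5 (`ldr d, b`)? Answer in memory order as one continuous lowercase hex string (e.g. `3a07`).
L5: ldr op=0xed:8|rd=1:2|rs=3:2|pad=0:20 ⇒ 0xed700000 ⇒ big ed 70 00 00

ed700000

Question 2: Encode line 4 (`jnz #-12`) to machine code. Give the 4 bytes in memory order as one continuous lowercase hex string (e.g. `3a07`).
line 4 (jnz): pack op=0x15:8|imm=-12:24 = 0x15fffff4; big→ 15 ff ff f4

15fffff4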